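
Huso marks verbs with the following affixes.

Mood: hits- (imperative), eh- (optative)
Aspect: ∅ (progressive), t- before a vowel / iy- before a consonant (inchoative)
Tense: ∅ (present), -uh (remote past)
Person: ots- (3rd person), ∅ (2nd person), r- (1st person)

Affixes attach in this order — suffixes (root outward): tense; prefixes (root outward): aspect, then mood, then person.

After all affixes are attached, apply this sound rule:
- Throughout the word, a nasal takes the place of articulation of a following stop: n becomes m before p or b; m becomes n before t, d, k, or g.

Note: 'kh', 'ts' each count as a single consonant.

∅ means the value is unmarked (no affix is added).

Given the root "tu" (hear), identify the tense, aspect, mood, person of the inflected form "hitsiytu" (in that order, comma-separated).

Segment: hits-iy-tu.
tense: ∅ → present.
aspect: t/iy- → inchoative.
mood: hits- → imperative.
person: ∅ → 2nd person.

present, inchoative, imperative, 2nd person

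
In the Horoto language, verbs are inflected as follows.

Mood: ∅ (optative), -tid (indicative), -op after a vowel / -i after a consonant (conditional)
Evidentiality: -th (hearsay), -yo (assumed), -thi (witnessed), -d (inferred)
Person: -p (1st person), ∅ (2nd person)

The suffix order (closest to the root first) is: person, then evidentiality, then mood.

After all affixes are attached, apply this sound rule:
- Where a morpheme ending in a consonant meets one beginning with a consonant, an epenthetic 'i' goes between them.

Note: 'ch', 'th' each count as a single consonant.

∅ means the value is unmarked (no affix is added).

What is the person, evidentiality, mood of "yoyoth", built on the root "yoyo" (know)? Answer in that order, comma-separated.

Segment: yoyo-th.
person: ∅ → 2nd person.
evidentiality: -th → hearsay.
mood: ∅ → optative.

2nd person, hearsay, optative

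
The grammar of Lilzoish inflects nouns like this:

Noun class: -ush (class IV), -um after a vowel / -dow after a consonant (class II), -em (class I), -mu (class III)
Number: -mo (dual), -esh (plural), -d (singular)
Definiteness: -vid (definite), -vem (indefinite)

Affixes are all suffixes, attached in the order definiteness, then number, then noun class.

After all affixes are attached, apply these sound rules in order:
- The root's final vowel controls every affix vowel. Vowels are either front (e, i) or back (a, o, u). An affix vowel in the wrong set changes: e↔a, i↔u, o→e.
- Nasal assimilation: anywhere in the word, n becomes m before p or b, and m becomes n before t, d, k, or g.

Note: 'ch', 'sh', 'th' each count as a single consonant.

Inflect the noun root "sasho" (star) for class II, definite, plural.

sashovudashdow

Attach definiteness definite -vid → sashovid.
Attach number plural -esh → sashovidesh.
Attach noun class class II -dow (after consonant 'sh') → sashovideshdow.
Apply vowel harmony: sashovideshdow → sashovudashdow.
Nasal assimilation: no change.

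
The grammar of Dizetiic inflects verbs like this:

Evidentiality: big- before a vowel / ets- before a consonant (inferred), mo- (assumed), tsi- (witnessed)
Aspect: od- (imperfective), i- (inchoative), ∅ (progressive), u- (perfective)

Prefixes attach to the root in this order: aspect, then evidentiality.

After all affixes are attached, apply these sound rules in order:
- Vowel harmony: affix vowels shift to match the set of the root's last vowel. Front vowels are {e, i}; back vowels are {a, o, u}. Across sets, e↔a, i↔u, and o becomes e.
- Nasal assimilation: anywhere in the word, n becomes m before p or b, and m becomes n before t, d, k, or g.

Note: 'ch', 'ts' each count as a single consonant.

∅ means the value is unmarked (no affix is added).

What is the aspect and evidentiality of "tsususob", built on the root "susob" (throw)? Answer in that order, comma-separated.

Segment: tsi-susob.
aspect: ∅ → progressive.
evidentiality: tsi- → witnessed.

progressive, witnessed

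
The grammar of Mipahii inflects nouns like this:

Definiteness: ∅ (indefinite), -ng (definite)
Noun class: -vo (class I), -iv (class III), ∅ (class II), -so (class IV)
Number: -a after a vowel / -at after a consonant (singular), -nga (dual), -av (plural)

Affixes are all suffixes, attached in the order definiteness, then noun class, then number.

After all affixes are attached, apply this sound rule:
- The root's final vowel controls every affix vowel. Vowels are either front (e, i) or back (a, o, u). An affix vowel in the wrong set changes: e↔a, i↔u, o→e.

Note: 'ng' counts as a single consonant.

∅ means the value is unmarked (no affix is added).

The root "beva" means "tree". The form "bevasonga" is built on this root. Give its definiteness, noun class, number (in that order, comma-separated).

indefinite, class IV, dual

Segment: beva-so-nga.
definiteness: ∅ → indefinite.
noun class: -so → class IV.
number: -nga → dual.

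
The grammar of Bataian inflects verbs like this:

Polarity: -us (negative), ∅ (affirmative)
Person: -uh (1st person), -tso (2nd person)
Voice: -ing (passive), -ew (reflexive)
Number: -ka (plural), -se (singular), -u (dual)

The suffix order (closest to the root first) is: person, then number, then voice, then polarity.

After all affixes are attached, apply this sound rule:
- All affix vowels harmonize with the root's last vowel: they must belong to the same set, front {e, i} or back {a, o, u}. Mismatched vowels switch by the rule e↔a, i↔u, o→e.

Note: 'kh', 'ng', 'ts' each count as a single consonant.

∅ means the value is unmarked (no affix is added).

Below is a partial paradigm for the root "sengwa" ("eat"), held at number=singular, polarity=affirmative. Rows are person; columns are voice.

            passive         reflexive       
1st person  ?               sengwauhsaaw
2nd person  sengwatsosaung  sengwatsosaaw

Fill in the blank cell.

Attach person 1st person -uh → sengwauh.
Attach number singular -se → sengwauhse.
Attach voice passive -ing → sengwauhseing.
polarity = affirmative: zero marking, form stays sengwauhseing.
Apply vowel harmony: sengwauhseing → sengwauhsaung.

sengwauhsaung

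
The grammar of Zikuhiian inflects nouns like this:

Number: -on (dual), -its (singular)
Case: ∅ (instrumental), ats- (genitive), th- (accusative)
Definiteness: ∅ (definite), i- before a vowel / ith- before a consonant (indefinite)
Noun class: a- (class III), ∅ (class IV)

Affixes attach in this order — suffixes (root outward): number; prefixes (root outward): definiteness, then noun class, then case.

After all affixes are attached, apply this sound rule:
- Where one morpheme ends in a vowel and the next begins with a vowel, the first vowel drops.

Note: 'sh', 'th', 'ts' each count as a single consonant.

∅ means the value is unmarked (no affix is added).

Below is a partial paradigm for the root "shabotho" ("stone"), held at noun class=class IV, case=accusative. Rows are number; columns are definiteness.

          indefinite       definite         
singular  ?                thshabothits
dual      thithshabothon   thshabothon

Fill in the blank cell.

thithshabothits

Attach definiteness indefinite ith- (before consonant 'sh') → ithshabotho.
noun class = class IV: zero marking, form stays ithshabotho.
Attach case accusative th- → thithshabotho.
Attach number singular -its → thithshabothoits.
Apply vowel deletion: thithshabothoits → thithshabothits.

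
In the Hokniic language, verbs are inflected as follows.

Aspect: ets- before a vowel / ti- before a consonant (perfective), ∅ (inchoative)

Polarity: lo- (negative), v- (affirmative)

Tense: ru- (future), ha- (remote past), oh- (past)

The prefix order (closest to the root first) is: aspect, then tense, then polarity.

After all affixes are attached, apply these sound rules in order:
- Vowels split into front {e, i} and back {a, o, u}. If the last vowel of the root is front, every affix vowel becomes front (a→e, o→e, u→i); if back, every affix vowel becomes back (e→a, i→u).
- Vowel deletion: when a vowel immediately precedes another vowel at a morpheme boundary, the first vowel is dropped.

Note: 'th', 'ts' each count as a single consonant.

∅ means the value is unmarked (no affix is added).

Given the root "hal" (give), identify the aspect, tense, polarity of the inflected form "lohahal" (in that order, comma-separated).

Segment: lo-ha-hal.
aspect: ∅ → inchoative.
tense: ha- → remote past.
polarity: lo- → negative.

inchoative, remote past, negative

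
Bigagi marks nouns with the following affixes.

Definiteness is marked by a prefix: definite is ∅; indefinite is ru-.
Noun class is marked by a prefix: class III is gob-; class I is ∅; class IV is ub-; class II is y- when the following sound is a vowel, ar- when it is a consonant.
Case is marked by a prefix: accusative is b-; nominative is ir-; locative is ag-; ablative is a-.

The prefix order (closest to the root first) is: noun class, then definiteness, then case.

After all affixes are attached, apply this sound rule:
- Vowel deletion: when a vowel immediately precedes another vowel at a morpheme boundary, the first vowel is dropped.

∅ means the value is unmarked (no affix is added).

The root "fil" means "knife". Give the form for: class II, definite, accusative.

Attach noun class class II ar- (before consonant 'f') → arfil.
definiteness = definite: zero marking, form stays arfil.
Attach case accusative b- → barfil.
Vowel deletion: no change.

barfil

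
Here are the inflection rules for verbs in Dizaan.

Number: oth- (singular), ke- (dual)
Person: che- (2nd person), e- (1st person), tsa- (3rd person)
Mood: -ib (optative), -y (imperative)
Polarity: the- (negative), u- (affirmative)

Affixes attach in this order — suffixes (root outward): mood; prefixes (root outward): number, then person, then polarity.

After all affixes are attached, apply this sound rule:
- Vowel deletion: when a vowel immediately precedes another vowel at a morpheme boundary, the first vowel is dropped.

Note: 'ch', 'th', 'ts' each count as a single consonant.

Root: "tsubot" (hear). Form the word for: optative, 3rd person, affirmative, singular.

Attach number singular oth- → othtsubot.
Attach person 3rd person tsa- → tsaothtsubot.
Attach polarity affirmative u- → utsaothtsubot.
Attach mood optative -ib → utsaothtsubotib.
Apply vowel deletion: utsaothtsubotib → utsothtsubotib.

utsothtsubotib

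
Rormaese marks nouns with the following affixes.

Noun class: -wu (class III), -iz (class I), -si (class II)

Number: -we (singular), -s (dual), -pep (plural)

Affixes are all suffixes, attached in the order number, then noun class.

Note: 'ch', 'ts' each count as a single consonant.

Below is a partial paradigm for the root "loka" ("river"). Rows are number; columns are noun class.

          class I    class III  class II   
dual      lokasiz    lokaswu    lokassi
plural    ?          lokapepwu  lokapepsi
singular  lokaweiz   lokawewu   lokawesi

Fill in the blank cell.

lokapepiz

Attach number plural -pep → lokapep.
Attach noun class class I -iz → lokapepiz.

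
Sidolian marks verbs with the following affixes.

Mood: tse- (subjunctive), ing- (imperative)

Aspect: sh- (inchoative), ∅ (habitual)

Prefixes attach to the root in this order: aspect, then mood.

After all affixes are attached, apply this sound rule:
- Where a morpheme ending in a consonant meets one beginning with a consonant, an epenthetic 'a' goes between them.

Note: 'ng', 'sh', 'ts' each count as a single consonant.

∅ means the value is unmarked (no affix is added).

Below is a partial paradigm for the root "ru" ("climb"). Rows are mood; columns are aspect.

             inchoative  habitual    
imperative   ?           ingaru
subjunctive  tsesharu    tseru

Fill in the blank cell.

Attach aspect inchoative sh- → shru.
Attach mood imperative ing- → ingshru.
Apply epenthesis: ingshru → ingasharu.

ingasharu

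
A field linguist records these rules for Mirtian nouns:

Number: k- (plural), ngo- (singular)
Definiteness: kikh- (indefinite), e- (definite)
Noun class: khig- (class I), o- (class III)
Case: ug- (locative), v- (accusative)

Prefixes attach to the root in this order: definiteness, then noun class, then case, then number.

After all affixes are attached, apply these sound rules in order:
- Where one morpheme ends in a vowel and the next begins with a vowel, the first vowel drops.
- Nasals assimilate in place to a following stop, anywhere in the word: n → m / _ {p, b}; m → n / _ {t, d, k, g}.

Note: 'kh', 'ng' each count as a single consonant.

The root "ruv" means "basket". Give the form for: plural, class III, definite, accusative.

kveruv

Attach definiteness definite e- → eruv.
Attach noun class class III o- → oeruv.
Attach case accusative v- → voeruv.
Attach number plural k- → kvoeruv.
Apply vowel deletion: kvoeruv → kveruv.
Nasal assimilation: no change.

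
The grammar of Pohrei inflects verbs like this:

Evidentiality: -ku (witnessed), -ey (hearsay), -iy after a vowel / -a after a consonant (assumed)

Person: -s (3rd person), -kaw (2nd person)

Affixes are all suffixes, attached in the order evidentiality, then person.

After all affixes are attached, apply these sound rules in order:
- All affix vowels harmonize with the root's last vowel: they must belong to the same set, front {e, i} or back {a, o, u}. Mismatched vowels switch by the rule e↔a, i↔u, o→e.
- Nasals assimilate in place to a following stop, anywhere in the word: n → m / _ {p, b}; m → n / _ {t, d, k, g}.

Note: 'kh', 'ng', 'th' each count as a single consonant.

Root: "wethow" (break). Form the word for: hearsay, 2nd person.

wethowaykaw

Attach evidentiality hearsay -ey → wethowey.
Attach person 2nd person -kaw → wethoweykaw.
Apply vowel harmony: wethoweykaw → wethowaykaw.
Nasal assimilation: no change.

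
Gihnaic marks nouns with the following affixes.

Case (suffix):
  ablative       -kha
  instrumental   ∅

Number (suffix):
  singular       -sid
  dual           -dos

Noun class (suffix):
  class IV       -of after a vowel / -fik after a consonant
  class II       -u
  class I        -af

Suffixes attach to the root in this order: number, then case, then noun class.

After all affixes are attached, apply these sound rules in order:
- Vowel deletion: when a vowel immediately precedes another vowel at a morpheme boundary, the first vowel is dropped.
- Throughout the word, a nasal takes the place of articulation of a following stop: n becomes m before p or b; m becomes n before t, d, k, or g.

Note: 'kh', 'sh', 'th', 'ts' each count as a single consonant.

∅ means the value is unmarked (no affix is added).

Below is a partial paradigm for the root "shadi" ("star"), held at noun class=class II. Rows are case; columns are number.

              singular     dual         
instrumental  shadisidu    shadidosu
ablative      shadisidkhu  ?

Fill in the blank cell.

shadidoskhu

Attach number dual -dos → shadidos.
Attach case ablative -kha → shadidoskha.
Attach noun class class II -u → shadidoskhau.
Apply vowel deletion: shadidoskhau → shadidoskhu.
Nasal assimilation: no change.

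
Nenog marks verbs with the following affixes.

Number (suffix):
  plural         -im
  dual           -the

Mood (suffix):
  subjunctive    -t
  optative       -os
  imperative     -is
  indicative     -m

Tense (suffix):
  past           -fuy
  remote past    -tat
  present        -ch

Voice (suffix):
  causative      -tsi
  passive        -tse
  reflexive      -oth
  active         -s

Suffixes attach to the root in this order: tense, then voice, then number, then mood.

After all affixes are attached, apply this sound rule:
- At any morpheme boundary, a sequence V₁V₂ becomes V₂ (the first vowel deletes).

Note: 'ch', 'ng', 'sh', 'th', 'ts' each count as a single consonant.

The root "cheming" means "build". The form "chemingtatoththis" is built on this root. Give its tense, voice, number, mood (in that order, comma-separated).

Segment: cheming-tat-oth-the-is.
tense: -tat → remote past.
voice: -oth → reflexive.
number: -the → dual.
mood: -is → imperative.

remote past, reflexive, dual, imperative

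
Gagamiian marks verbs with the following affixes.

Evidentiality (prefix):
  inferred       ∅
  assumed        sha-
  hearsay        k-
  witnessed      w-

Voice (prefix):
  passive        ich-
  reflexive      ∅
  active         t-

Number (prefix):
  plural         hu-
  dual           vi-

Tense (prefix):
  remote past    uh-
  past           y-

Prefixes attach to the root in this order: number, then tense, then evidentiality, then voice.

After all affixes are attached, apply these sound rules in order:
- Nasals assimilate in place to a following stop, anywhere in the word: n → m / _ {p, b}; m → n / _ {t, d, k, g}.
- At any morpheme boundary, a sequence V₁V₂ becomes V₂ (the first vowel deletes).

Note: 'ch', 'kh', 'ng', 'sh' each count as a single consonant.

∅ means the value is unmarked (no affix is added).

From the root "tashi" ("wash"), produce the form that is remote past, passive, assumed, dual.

Attach number dual vi- → vitashi.
Attach tense remote past uh- → uhvitashi.
Attach evidentiality assumed sha- → shauhvitashi.
Attach voice passive ich- → ichshauhvitashi.
Nasal assimilation: no change.
Apply vowel deletion: ichshauhvitashi → ichshuhvitashi.

ichshuhvitashi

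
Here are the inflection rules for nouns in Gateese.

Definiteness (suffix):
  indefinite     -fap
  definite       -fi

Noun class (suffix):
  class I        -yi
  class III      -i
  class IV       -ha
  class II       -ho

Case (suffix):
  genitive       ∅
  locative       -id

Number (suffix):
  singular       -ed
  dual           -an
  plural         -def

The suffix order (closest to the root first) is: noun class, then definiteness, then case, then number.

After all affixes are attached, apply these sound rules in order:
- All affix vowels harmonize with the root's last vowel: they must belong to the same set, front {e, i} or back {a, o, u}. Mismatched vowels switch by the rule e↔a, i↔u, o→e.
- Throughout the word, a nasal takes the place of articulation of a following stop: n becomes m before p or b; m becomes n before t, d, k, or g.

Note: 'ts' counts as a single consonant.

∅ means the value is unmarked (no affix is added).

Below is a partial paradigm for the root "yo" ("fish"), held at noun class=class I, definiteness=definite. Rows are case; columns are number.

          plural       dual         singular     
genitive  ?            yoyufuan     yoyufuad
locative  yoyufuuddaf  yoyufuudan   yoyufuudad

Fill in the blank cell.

Attach noun class class I -yi → yoyi.
Attach definiteness definite -fi → yoyifi.
case = genitive: zero marking, form stays yoyifi.
Attach number plural -def → yoyifidef.
Apply vowel harmony: yoyifidef → yoyufudaf.
Nasal assimilation: no change.

yoyufudaf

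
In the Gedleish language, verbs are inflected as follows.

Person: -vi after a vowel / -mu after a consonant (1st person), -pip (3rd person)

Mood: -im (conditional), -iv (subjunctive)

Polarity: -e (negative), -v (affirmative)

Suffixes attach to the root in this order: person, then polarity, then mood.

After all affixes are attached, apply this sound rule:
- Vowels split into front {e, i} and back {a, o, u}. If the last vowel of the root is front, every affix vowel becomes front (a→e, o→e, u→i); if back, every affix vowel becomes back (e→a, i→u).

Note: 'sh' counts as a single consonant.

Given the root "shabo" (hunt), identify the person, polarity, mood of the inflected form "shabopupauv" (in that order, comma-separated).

Segment: shabo-pip-e-iv.
person: -pip → 3rd person.
polarity: -e → negative.
mood: -iv → subjunctive.

3rd person, negative, subjunctive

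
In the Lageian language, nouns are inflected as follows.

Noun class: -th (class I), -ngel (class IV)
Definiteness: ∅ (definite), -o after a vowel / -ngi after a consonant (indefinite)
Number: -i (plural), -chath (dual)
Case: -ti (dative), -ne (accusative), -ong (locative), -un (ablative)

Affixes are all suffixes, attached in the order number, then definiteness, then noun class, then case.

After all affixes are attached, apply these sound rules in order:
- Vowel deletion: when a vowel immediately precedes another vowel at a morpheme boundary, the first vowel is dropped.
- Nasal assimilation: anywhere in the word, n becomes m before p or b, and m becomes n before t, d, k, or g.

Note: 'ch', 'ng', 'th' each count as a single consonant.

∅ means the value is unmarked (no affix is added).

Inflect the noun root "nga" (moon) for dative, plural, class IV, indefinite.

Attach number plural -i → ngai.
Attach definiteness indefinite -o (after vowel 'i') → ngaio.
Attach noun class class IV -ngel → ngaiongel.
Attach case dative -ti → ngaiongelti.
Apply vowel deletion: ngaiongelti → ngongelti.
Nasal assimilation: no change.

ngongelti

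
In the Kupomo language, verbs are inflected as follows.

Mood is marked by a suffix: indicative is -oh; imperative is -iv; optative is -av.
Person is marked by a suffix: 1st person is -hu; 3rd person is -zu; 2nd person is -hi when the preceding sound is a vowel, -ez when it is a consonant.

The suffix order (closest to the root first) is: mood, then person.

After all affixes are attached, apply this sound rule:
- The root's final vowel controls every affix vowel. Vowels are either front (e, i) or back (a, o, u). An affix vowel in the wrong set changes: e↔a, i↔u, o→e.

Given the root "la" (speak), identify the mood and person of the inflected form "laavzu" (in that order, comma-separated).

Segment: la-av-zu.
mood: -av → optative.
person: -zu → 3rd person.

optative, 3rd person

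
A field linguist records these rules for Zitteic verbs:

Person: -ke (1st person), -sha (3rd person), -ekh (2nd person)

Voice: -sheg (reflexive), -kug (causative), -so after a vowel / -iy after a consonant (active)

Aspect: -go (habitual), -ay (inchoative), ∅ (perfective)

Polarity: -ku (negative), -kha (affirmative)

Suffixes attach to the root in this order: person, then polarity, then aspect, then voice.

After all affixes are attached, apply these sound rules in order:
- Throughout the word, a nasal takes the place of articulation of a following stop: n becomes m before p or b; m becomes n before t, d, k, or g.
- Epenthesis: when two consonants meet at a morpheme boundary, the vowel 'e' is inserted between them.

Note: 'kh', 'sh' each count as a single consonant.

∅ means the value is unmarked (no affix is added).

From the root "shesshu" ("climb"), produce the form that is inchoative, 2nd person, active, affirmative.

Attach person 2nd person -ekh → shesshuekh.
Attach polarity affirmative -kha → shesshuekhkha.
Attach aspect inchoative -ay → shesshuekhkhaay.
Attach voice active -iy (after consonant 'y') → shesshuekhkhaayiy.
Nasal assimilation: no change.
Apply epenthesis: shesshuekhkhaayiy → shesshuekhekhaayiy.

shesshuekhekhaayiy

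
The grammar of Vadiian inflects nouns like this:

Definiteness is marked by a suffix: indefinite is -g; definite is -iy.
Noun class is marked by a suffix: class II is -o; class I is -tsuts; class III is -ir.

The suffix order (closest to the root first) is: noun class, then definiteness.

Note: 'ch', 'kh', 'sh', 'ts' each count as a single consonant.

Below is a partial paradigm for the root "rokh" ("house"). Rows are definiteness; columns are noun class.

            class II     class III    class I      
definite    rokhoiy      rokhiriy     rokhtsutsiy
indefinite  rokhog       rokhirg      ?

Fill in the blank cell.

rokhtsutsg

Attach noun class class I -tsuts → rokhtsuts.
Attach definiteness indefinite -g → rokhtsutsg.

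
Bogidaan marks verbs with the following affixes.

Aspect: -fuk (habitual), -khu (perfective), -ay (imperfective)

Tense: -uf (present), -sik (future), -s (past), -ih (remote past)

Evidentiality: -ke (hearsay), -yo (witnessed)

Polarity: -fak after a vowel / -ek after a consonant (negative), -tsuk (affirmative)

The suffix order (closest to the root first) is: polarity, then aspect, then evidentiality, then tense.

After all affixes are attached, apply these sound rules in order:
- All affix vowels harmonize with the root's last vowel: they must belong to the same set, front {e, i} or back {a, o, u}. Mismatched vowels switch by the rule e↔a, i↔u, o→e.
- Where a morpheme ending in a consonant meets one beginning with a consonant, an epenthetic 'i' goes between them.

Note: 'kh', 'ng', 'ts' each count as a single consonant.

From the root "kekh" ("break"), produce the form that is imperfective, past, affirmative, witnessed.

kekhitsikeyiyes

Attach polarity affirmative -tsuk → kekhtsuk.
Attach aspect imperfective -ay → kekhtsukay.
Attach evidentiality witnessed -yo → kekhtsukayyo.
Attach tense past -s → kekhtsukayyos.
Apply vowel harmony: kekhtsukayyos → kekhtsikeyyes.
Apply epenthesis: kekhtsikeyyes → kekhitsikeyiyes.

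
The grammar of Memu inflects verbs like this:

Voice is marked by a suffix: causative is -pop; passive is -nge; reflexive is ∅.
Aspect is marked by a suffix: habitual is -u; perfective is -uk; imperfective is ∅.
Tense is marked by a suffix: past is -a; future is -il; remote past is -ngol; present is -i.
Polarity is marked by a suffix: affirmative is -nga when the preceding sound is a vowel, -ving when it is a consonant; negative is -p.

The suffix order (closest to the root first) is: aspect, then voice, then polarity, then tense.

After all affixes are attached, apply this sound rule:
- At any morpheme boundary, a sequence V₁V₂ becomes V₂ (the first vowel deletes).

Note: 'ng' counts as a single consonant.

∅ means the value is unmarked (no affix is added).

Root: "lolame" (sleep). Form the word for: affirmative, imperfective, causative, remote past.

aspect = imperfective: zero marking, form stays lolame.
Attach voice causative -pop → lolamepop.
Attach polarity affirmative -ving (after consonant 'p') → lolamepopving.
Attach tense remote past -ngol → lolamepopvingngol.
Vowel deletion: no change.

lolamepopvingngol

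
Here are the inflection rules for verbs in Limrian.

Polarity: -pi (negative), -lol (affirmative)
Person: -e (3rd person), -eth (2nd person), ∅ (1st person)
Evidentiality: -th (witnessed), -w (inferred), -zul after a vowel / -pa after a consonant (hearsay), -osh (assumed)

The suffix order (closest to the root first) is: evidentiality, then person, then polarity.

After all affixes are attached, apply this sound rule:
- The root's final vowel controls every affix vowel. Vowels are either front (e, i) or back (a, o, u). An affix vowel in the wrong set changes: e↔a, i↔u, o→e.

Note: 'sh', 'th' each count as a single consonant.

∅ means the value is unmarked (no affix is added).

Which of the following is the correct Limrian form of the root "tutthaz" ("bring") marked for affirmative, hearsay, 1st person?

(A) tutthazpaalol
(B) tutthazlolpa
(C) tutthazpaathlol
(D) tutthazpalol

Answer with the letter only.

D

Attach evidentiality hearsay -pa (after consonant 'z') → tutthazpa.
person = 1st person: zero marking, form stays tutthazpa.
Attach polarity affirmative -lol → tutthazpalol.
Vowel harmony: no change.
So the correct form is tutthazpalol, option (D).
(B) tutthazlolpa is wrong: it has the affixes in the wrong order.
(A) tutthazpaalol is wrong: it uses 3rd person instead of 1st person for person.
(C) tutthazpaathlol is wrong: it uses 2nd person instead of 1st person for person.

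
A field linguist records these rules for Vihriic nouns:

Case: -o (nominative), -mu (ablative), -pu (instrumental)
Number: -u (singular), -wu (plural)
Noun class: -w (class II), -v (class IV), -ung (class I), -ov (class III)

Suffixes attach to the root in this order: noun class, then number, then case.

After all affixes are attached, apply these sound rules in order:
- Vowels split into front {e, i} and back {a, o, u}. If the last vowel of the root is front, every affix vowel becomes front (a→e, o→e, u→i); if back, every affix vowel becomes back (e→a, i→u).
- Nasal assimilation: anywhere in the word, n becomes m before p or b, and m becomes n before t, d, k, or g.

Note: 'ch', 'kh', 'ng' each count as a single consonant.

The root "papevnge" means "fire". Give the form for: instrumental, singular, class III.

Attach noun class class III -ov → papevngeov.
Attach number singular -u → papevngeovu.
Attach case instrumental -pu → papevngeovupu.
Apply vowel harmony: papevngeovupu → papevngeevipi.
Nasal assimilation: no change.

papevngeevipi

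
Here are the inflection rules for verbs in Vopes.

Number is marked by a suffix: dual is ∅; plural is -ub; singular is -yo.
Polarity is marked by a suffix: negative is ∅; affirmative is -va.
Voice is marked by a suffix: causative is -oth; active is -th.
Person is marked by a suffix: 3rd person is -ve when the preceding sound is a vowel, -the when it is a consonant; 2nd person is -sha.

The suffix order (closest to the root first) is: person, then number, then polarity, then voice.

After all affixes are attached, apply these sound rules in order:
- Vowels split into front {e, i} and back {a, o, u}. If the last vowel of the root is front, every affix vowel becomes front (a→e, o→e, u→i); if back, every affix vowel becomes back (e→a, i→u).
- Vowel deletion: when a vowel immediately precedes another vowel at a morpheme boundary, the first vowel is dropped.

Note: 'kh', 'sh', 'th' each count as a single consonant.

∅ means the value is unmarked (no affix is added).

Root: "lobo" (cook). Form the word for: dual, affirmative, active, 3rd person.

Attach person 3rd person -ve (after vowel 'o') → lobove.
number = dual: zero marking, form stays lobove.
Attach polarity affirmative -va → loboveva.
Attach voice active -th → lobovevath.
Apply vowel harmony: lobovevath → lobovavath.
Vowel deletion: no change.

lobovavath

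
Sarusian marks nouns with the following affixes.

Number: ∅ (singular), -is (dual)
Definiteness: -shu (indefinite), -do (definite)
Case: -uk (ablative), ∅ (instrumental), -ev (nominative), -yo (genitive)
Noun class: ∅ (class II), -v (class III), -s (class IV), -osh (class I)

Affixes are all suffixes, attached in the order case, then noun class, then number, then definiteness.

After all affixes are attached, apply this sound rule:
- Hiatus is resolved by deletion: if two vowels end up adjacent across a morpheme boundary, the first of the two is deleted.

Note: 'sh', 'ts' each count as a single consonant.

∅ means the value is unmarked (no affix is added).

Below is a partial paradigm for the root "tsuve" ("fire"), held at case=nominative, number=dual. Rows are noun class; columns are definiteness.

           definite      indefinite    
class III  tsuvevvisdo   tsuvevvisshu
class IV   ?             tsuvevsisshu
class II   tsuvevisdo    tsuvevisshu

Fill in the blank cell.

Attach case nominative -ev → tsuveev.
Attach noun class class IV -s → tsuveevs.
Attach number dual -is → tsuveevsis.
Attach definiteness definite -do → tsuveevsisdo.
Apply vowel deletion: tsuveevsisdo → tsuvevsisdo.

tsuvevsisdo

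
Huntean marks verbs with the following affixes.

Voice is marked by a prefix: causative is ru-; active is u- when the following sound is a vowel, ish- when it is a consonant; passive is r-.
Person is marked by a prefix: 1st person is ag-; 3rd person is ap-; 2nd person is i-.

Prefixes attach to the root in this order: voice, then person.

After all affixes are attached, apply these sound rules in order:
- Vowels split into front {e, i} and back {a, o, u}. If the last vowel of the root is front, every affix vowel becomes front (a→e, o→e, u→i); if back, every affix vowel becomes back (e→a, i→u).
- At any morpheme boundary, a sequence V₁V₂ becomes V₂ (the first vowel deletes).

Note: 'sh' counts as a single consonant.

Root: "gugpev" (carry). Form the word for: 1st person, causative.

Attach voice causative ru- → rugugpev.
Attach person 1st person ag- → agrugugpev.
Apply vowel harmony: agrugugpev → egrigugpev.
Vowel deletion: no change.

egrigugpev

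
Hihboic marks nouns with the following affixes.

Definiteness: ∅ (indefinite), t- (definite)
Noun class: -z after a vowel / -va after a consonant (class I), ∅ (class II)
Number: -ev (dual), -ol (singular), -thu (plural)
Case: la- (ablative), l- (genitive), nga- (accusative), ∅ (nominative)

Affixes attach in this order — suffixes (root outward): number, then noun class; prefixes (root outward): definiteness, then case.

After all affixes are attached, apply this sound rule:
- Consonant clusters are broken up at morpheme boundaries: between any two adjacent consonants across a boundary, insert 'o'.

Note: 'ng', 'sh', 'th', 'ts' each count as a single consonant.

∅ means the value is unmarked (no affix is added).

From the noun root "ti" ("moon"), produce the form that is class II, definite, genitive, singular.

Attach definiteness definite t- → tti.
Attach number singular -ol → ttiol.
noun class = class II: zero marking, form stays ttiol.
Attach case genitive l- → lttiol.
Apply epenthesis: lttiol → lototiol.

lototiol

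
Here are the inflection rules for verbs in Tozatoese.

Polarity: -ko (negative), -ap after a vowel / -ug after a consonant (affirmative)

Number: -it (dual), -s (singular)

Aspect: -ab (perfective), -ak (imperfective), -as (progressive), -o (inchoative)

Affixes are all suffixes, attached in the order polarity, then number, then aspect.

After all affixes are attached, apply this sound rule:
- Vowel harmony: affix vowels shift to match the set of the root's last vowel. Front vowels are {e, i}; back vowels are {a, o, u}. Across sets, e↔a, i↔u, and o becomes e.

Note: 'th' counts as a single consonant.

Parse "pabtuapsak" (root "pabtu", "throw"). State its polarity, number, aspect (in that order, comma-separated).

Segment: pabtu-ap-s-ak.
polarity: -ap/ug → affirmative.
number: -s → singular.
aspect: -ak → imperfective.

affirmative, singular, imperfective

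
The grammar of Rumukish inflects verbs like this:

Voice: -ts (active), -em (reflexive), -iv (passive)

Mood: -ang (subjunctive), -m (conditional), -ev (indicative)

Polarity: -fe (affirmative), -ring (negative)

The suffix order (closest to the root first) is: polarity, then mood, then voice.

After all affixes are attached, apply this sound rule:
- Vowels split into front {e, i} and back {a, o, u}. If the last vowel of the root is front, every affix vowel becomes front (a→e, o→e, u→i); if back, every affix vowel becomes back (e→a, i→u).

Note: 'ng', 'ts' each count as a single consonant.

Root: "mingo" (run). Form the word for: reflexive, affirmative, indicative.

mingofaavam

Attach polarity affirmative -fe → mingofe.
Attach mood indicative -ev → mingofeev.
Attach voice reflexive -em → mingofeevem.
Apply vowel harmony: mingofeevem → mingofaavam.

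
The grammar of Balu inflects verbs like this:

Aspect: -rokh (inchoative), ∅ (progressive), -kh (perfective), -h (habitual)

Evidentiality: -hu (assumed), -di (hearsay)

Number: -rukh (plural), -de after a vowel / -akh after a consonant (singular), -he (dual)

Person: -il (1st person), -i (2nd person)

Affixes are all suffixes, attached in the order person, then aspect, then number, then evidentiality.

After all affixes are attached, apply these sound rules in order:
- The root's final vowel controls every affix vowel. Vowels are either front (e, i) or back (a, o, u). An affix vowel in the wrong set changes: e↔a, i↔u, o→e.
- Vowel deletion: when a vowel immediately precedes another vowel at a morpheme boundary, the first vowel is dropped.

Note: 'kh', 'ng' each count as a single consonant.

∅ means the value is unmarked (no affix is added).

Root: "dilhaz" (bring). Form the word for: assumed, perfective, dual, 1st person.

dilhazulkhhahu

Attach person 1st person -il → dilhazil.
Attach aspect perfective -kh → dilhazilkh.
Attach number dual -he → dilhazilkhhe.
Attach evidentiality assumed -hu → dilhazilkhhehu.
Apply vowel harmony: dilhazilkhhehu → dilhazulkhhahu.
Vowel deletion: no change.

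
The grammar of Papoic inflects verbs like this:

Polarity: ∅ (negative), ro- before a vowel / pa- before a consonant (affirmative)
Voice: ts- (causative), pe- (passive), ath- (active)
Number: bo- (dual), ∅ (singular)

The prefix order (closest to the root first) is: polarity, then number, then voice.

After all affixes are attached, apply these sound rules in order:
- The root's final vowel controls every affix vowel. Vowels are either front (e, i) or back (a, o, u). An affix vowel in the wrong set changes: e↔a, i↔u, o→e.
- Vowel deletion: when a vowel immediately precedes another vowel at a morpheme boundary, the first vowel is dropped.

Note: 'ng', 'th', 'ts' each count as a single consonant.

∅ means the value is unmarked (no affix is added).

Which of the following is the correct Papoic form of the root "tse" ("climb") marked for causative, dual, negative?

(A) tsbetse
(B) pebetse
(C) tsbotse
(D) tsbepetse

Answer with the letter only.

A

polarity = negative: zero marking, form stays tse.
Attach number dual bo- → botse.
Attach voice causative ts- → tsbotse.
Apply vowel harmony: tsbotse → tsbetse.
Vowel deletion: no change.
So the correct form is tsbetse, option (A).
(B) pebetse is wrong: it uses passive instead of causative for voice.
(C) tsbotse is wrong: it fails to apply the sound rule(s).
(D) tsbepetse is wrong: it uses affirmative instead of negative for polarity.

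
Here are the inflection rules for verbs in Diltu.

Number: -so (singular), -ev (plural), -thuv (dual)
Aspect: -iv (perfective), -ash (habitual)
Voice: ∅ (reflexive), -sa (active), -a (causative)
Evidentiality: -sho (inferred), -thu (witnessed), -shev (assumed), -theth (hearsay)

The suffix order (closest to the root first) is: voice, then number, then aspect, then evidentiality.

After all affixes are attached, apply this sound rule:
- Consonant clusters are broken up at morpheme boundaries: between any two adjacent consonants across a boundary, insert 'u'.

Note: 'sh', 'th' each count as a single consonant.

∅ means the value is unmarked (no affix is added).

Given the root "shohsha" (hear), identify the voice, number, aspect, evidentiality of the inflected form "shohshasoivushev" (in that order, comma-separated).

Segment: shohsha-so-iv-shev.
voice: ∅ → reflexive.
number: -so → singular.
aspect: -iv → perfective.
evidentiality: -shev → assumed.

reflexive, singular, perfective, assumed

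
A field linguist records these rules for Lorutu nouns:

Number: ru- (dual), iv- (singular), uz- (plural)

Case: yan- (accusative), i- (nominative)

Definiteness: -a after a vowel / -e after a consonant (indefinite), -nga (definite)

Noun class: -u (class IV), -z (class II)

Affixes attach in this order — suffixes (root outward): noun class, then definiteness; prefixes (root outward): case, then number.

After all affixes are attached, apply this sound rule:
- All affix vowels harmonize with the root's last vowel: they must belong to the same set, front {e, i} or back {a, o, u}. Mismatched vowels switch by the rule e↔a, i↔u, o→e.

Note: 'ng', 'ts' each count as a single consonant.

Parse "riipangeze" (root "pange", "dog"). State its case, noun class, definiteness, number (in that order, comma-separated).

Segment: ru-i-pange-z-e.
case: i- → nominative.
noun class: -z → class II.
definiteness: -a/e → indefinite.
number: ru- → dual.

nominative, class II, indefinite, dual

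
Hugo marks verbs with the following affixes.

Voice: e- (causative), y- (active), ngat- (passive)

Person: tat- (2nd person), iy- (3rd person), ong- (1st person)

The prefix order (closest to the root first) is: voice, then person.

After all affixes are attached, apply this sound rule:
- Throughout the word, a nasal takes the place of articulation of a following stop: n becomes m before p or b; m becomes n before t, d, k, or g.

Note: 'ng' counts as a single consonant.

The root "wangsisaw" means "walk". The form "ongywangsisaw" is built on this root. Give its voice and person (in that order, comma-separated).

active, 1st person

Segment: ong-y-wangsisaw.
voice: y- → active.
person: ong- → 1st person.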